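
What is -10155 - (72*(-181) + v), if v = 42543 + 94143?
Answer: -133809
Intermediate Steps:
v = 136686
-10155 - (72*(-181) + v) = -10155 - (72*(-181) + 136686) = -10155 - (-13032 + 136686) = -10155 - 1*123654 = -10155 - 123654 = -133809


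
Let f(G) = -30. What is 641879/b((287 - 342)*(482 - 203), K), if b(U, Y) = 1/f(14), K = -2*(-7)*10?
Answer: -19256370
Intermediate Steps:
K = 140 (K = 14*10 = 140)
b(U, Y) = -1/30 (b(U, Y) = 1/(-30) = -1/30)
641879/b((287 - 342)*(482 - 203), K) = 641879/(-1/30) = 641879*(-30) = -19256370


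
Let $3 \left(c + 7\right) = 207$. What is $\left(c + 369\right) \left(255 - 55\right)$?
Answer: $86200$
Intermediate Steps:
$c = 62$ ($c = -7 + \frac{1}{3} \cdot 207 = -7 + 69 = 62$)
$\left(c + 369\right) \left(255 - 55\right) = \left(62 + 369\right) \left(255 - 55\right) = 431 \cdot 200 = 86200$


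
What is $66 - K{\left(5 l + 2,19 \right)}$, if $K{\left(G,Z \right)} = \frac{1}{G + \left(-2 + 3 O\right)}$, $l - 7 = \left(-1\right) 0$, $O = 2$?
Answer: $\frac{2705}{41} \approx 65.976$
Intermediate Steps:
$l = 7$ ($l = 7 - 0 = 7 + 0 = 7$)
$K{\left(G,Z \right)} = \frac{1}{4 + G}$ ($K{\left(G,Z \right)} = \frac{1}{G + \left(-2 + 3 \cdot 2\right)} = \frac{1}{G + \left(-2 + 6\right)} = \frac{1}{G + 4} = \frac{1}{4 + G}$)
$66 - K{\left(5 l + 2,19 \right)} = 66 - \frac{1}{4 + \left(5 \cdot 7 + 2\right)} = 66 - \frac{1}{4 + \left(35 + 2\right)} = 66 - \frac{1}{4 + 37} = 66 - \frac{1}{41} = \frac{2705}{41}$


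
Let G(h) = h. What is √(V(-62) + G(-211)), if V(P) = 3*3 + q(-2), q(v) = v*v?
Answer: 3*I*√22 ≈ 14.071*I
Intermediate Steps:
q(v) = v²
V(P) = 13 (V(P) = 3*3 + (-2)² = 9 + 4 = 13)
√(V(-62) + G(-211)) = √(13 - 211) = √(-198) = 3*I*√22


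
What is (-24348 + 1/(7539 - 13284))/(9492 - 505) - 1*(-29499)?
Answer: 1522902782924/51630315 ≈ 29496.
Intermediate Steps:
(-24348 + 1/(7539 - 13284))/(9492 - 505) - 1*(-29499) = (-24348 + 1/(-5745))/8987 + 29499 = (-24348 - 1/5745)*(1/8987) + 29499 = -139879261/5745*1/8987 + 29499 = -139879261/51630315 + 29499 = 1522902782924/51630315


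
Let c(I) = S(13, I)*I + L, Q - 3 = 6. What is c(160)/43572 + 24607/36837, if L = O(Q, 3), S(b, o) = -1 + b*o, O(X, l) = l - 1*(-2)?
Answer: 4441940023/535020588 ≈ 8.3024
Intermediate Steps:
Q = 9 (Q = 3 + 6 = 9)
O(X, l) = 2 + l (O(X, l) = l + 2 = 2 + l)
L = 5 (L = 2 + 3 = 5)
c(I) = 5 + I*(-1 + 13*I) (c(I) = (-1 + 13*I)*I + 5 = I*(-1 + 13*I) + 5 = 5 + I*(-1 + 13*I))
c(160)/43572 + 24607/36837 = (5 + 160*(-1 + 13*160))/43572 + 24607/36837 = (5 + 160*(-1 + 2080))*(1/43572) + 24607*(1/36837) = (5 + 160*2079)*(1/43572) + 24607/36837 = (5 + 332640)*(1/43572) + 24607/36837 = 332645*(1/43572) + 24607/36837 = 332645/43572 + 24607/36837 = 4441940023/535020588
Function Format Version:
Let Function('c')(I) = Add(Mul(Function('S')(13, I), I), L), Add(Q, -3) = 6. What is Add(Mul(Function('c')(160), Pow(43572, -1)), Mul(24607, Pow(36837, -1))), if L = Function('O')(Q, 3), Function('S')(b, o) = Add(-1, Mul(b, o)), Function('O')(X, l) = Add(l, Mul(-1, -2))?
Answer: Rational(4441940023, 535020588) ≈ 8.3024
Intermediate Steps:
Q = 9 (Q = Add(3, 6) = 9)
Function('O')(X, l) = Add(2, l) (Function('O')(X, l) = Add(l, 2) = Add(2, l))
L = 5 (L = Add(2, 3) = 5)
Function('c')(I) = Add(5, Mul(I, Add(-1, Mul(13, I)))) (Function('c')(I) = Add(Mul(Add(-1, Mul(13, I)), I), 5) = Add(Mul(I, Add(-1, Mul(13, I))), 5) = Add(5, Mul(I, Add(-1, Mul(13, I)))))
Add(Mul(Function('c')(160), Pow(43572, -1)), Mul(24607, Pow(36837, -1))) = Add(Mul(Add(5, Mul(160, Add(-1, Mul(13, 160)))), Pow(43572, -1)), Mul(24607, Pow(36837, -1))) = Add(Mul(Add(5, Mul(160, Add(-1, 2080))), Rational(1, 43572)), Mul(24607, Rational(1, 36837))) = Add(Mul(Add(5, Mul(160, 2079)), Rational(1, 43572)), Rational(24607, 36837)) = Add(Mul(Add(5, 332640), Rational(1, 43572)), Rational(24607, 36837)) = Add(Mul(332645, Rational(1, 43572)), Rational(24607, 36837)) = Add(Rational(332645, 43572), Rational(24607, 36837)) = Rational(4441940023, 535020588)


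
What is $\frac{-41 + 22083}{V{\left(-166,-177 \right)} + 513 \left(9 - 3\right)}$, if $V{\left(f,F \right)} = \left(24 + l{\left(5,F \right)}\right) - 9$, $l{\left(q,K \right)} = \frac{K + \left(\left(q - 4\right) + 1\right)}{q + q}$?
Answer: $\frac{44084}{6151} \approx 7.167$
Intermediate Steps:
$l{\left(q,K \right)} = \frac{-3 + K + q}{2 q}$ ($l{\left(q,K \right)} = \frac{K + \left(\left(-4 + q\right) + 1\right)}{2 q} = \left(K + \left(-3 + q\right)\right) \frac{1}{2 q} = \left(-3 + K + q\right) \frac{1}{2 q} = \frac{-3 + K + q}{2 q}$)
$V{\left(f,F \right)} = \frac{76}{5} + \frac{F}{10}$ ($V{\left(f,F \right)} = \left(24 + \frac{-3 + F + 5}{2 \cdot 5}\right) - 9 = \left(24 + \frac{1}{2} \cdot \frac{1}{5} \left(2 + F\right)\right) - 9 = \left(24 + \left(\frac{1}{5} + \frac{F}{10}\right)\right) - 9 = \left(\frac{121}{5} + \frac{F}{10}\right) - 9 = \frac{76}{5} + \frac{F}{10}$)
$\frac{-41 + 22083}{V{\left(-166,-177 \right)} + 513 \left(9 - 3\right)} = \frac{-41 + 22083}{\left(\frac{76}{5} + \frac{1}{10} \left(-177\right)\right) + 513 \left(9 - 3\right)} = \frac{22042}{\left(\frac{76}{5} - \frac{177}{10}\right) + 513 \cdot 6} = \frac{22042}{- \frac{5}{2} + 3078} = \frac{22042}{\frac{6151}{2}} = 22042 \cdot \frac{2}{6151} = \frac{44084}{6151}$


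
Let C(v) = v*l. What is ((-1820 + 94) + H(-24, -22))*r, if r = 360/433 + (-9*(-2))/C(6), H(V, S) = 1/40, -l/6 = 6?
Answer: -89451531/69280 ≈ -1291.2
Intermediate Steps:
l = -36 (l = -6*6 = -36)
C(v) = -36*v (C(v) = v*(-36) = -36*v)
H(V, S) = 1/40
r = 3887/5196 (r = 360/433 + (-9*(-2))/((-36*6)) = 360*(1/433) + 18/(-216) = 360/433 + 18*(-1/216) = 360/433 - 1/12 = 3887/5196 ≈ 0.74808)
((-1820 + 94) + H(-24, -22))*r = ((-1820 + 94) + 1/40)*(3887/5196) = (-1726 + 1/40)*(3887/5196) = -69039/40*3887/5196 = -89451531/69280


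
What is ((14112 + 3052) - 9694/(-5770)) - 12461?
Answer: 13573002/2885 ≈ 4704.7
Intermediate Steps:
((14112 + 3052) - 9694/(-5770)) - 12461 = (17164 - 9694*(-1/5770)) - 12461 = (17164 + 4847/2885) - 12461 = 49522987/2885 - 12461 = 13573002/2885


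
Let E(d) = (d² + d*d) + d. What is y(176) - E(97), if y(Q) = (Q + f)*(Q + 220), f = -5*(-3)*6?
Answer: 86421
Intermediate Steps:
f = 90 (f = 15*6 = 90)
E(d) = d + 2*d² (E(d) = (d² + d²) + d = 2*d² + d = d + 2*d²)
y(Q) = (90 + Q)*(220 + Q) (y(Q) = (Q + 90)*(Q + 220) = (90 + Q)*(220 + Q))
y(176) - E(97) = (19800 + 176² + 310*176) - 97*(1 + 2*97) = (19800 + 30976 + 54560) - 97*(1 + 194) = 105336 - 97*195 = 105336 - 1*18915 = 105336 - 18915 = 86421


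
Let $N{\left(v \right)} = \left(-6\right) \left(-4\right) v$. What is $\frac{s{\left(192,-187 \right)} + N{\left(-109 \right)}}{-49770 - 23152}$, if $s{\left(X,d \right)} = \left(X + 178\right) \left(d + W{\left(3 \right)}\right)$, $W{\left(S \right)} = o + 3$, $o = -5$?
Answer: $\frac{36273}{36461} \approx 0.99484$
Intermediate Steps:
$W{\left(S \right)} = -2$ ($W{\left(S \right)} = -5 + 3 = -2$)
$s{\left(X,d \right)} = \left(-2 + d\right) \left(178 + X\right)$ ($s{\left(X,d \right)} = \left(X + 178\right) \left(d - 2\right) = \left(178 + X\right) \left(-2 + d\right) = \left(-2 + d\right) \left(178 + X\right)$)
$N{\left(v \right)} = 24 v$
$\frac{s{\left(192,-187 \right)} + N{\left(-109 \right)}}{-49770 - 23152} = \frac{\left(-356 - 384 + 178 \left(-187\right) + 192 \left(-187\right)\right) + 24 \left(-109\right)}{-49770 - 23152} = \frac{\left(-356 - 384 - 33286 - 35904\right) - 2616}{-72922} = \left(-69930 - 2616\right) \left(- \frac{1}{72922}\right) = \left(-72546\right) \left(- \frac{1}{72922}\right) = \frac{36273}{36461}$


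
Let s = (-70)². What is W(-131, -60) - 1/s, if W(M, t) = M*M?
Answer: 84088899/4900 ≈ 17161.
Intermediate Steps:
s = 4900
W(M, t) = M²
W(-131, -60) - 1/s = (-131)² - 1/4900 = 17161 - 1*1/4900 = 17161 - 1/4900 = 84088899/4900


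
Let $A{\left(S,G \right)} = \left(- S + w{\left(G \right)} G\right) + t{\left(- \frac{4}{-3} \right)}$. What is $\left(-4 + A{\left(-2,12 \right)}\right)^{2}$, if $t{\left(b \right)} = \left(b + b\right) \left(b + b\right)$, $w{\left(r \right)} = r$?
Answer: $\frac{1800964}{81} \approx 22234.0$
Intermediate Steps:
$t{\left(b \right)} = 4 b^{2}$ ($t{\left(b \right)} = 2 b 2 b = 4 b^{2}$)
$A{\left(S,G \right)} = \frac{64}{9} + G^{2} - S$ ($A{\left(S,G \right)} = \left(- S + G G\right) + 4 \left(- \frac{4}{-3}\right)^{2} = \left(- S + G^{2}\right) + 4 \left(\left(-4\right) \left(- \frac{1}{3}\right)\right)^{2} = \left(G^{2} - S\right) + 4 \left(\frac{4}{3}\right)^{2} = \left(G^{2} - S\right) + 4 \cdot \frac{16}{9} = \left(G^{2} - S\right) + \frac{64}{9} = \frac{64}{9} + G^{2} - S$)
$\left(-4 + A{\left(-2,12 \right)}\right)^{2} = \left(-4 + \left(\frac{64}{9} + 12^{2} - -2\right)\right)^{2} = \left(-4 + \left(\frac{64}{9} + 144 + 2\right)\right)^{2} = \left(-4 + \frac{1378}{9}\right)^{2} = \left(\frac{1342}{9}\right)^{2} = \frac{1800964}{81}$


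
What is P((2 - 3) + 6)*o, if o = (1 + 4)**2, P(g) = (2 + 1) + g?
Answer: 200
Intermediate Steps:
P(g) = 3 + g
o = 25 (o = 5**2 = 25)
P((2 - 3) + 6)*o = (3 + ((2 - 3) + 6))*25 = (3 + (-1 + 6))*25 = (3 + 5)*25 = 8*25 = 200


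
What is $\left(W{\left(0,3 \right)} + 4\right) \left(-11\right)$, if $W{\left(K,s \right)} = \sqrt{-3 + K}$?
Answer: $-44 - 11 i \sqrt{3} \approx -44.0 - 19.053 i$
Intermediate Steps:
$\left(W{\left(0,3 \right)} + 4\right) \left(-11\right) = \left(\sqrt{-3 + 0} + 4\right) \left(-11\right) = \left(\sqrt{-3} + 4\right) \left(-11\right) = \left(i \sqrt{3} + 4\right) \left(-11\right) = \left(4 + i \sqrt{3}\right) \left(-11\right) = -44 - 11 i \sqrt{3}$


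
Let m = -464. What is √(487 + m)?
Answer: √23 ≈ 4.7958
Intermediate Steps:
√(487 + m) = √(487 - 464) = √23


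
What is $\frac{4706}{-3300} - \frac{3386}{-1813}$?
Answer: $\frac{1320911}{2991450} \approx 0.44156$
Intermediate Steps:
$\frac{4706}{-3300} - \frac{3386}{-1813} = 4706 \left(- \frac{1}{3300}\right) - - \frac{3386}{1813} = - \frac{2353}{1650} + \frac{3386}{1813} = \frac{1320911}{2991450}$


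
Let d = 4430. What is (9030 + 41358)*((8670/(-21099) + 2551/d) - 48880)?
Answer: -2951398472853546/1198315 ≈ -2.4630e+9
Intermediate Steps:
(9030 + 41358)*((8670/(-21099) + 2551/d) - 48880) = (9030 + 41358)*((8670/(-21099) + 2551/4430) - 48880) = 50388*((8670*(-1/21099) + 2551*(1/4430)) - 48880) = 50388*((-2890/7033 + 2551/4430) - 48880) = 50388*(5138483/31156190 - 48880) = 50388*(-1522909428717/31156190) = -2951398472853546/1198315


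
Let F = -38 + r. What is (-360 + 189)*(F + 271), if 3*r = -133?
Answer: -32262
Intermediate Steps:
r = -133/3 (r = (⅓)*(-133) = -133/3 ≈ -44.333)
F = -247/3 (F = -38 - 133/3 = -247/3 ≈ -82.333)
(-360 + 189)*(F + 271) = (-360 + 189)*(-247/3 + 271) = -171*566/3 = -32262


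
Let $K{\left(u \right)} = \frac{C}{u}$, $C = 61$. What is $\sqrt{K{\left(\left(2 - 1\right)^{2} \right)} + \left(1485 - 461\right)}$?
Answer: $\sqrt{1085} \approx 32.939$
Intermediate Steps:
$K{\left(u \right)} = \frac{61}{u}$
$\sqrt{K{\left(\left(2 - 1\right)^{2} \right)} + \left(1485 - 461\right)} = \sqrt{\frac{61}{\left(2 - 1\right)^{2}} + \left(1485 - 461\right)} = \sqrt{\frac{61}{1^{2}} + \left(1485 - 461\right)} = \sqrt{\frac{61}{1} + 1024} = \sqrt{61 \cdot 1 + 1024} = \sqrt{61 + 1024} = \sqrt{1085}$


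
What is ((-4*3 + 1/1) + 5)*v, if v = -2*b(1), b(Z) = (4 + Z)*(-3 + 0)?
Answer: -180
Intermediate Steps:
b(Z) = -12 - 3*Z (b(Z) = (4 + Z)*(-3) = -12 - 3*Z)
v = 30 (v = -2*(-12 - 3*1) = -2*(-12 - 3) = -2*(-15) = 30)
((-4*3 + 1/1) + 5)*v = ((-4*3 + 1/1) + 5)*30 = ((-12 + 1*1) + 5)*30 = ((-12 + 1) + 5)*30 = (-11 + 5)*30 = -6*30 = -180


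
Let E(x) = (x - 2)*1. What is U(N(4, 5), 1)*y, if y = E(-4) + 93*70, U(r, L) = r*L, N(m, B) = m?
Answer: 26016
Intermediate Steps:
E(x) = -2 + x (E(x) = (-2 + x)*1 = -2 + x)
U(r, L) = L*r
y = 6504 (y = (-2 - 4) + 93*70 = -6 + 6510 = 6504)
U(N(4, 5), 1)*y = (1*4)*6504 = 4*6504 = 26016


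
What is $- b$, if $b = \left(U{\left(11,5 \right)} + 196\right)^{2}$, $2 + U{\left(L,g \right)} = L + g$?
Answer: $-44100$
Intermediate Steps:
$U{\left(L,g \right)} = -2 + L + g$ ($U{\left(L,g \right)} = -2 + \left(L + g\right) = -2 + L + g$)
$b = 44100$ ($b = \left(\left(-2 + 11 + 5\right) + 196\right)^{2} = \left(14 + 196\right)^{2} = 210^{2} = 44100$)
$- b = \left(-1\right) 44100 = -44100$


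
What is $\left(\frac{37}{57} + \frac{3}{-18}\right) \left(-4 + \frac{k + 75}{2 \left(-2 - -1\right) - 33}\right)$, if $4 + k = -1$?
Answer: $- \frac{55}{19} \approx -2.8947$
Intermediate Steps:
$k = -5$ ($k = -4 - 1 = -5$)
$\left(\frac{37}{57} + \frac{3}{-18}\right) \left(-4 + \frac{k + 75}{2 \left(-2 - -1\right) - 33}\right) = \left(\frac{37}{57} + \frac{3}{-18}\right) \left(-4 + \frac{-5 + 75}{2 \left(-2 - -1\right) - 33}\right) = \left(37 \cdot \frac{1}{57} + 3 \left(- \frac{1}{18}\right)\right) \left(-4 + \frac{70}{2 \left(-2 + \left(-3 + 4\right)\right) - 33}\right) = \left(\frac{37}{57} - \frac{1}{6}\right) \left(-4 + \frac{70}{2 \left(-2 + 1\right) - 33}\right) = \frac{55 \left(-4 + \frac{70}{2 \left(-1\right) - 33}\right)}{114} = \frac{55 \left(-4 + \frac{70}{-2 - 33}\right)}{114} = \frac{55 \left(-4 + \frac{70}{-35}\right)}{114} = \frac{55 \left(-4 + 70 \left(- \frac{1}{35}\right)\right)}{114} = \frac{55 \left(-4 - 2\right)}{114} = \frac{55}{114} \left(-6\right) = - \frac{55}{19}$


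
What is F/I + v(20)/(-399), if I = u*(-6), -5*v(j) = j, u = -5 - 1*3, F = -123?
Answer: -16295/6384 ≈ -2.5525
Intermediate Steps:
u = -8 (u = -5 - 3 = -8)
v(j) = -j/5
I = 48 (I = -8*(-6) = 48)
F/I + v(20)/(-399) = -123/48 - ⅕*20/(-399) = -123*1/48 - 4*(-1/399) = -41/16 + 4/399 = -16295/6384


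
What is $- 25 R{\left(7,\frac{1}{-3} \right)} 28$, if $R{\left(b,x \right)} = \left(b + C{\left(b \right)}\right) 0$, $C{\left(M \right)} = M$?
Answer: $0$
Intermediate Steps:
$R{\left(b,x \right)} = 0$ ($R{\left(b,x \right)} = \left(b + b\right) 0 = 2 b 0 = 0$)
$- 25 R{\left(7,\frac{1}{-3} \right)} 28 = \left(-25\right) 0 \cdot 28 = 0 \cdot 28 = 0$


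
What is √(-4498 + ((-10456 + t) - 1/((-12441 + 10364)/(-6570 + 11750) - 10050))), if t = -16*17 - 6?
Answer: 2*I*√10321034584407834917/52061077 ≈ 123.42*I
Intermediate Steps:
t = -278 (t = -272 - 6 = -278)
√(-4498 + ((-10456 + t) - 1/((-12441 + 10364)/(-6570 + 11750) - 10050))) = √(-4498 + ((-10456 - 278) - 1/((-12441 + 10364)/(-6570 + 11750) - 10050))) = √(-4498 + (-10734 - 1/(-2077/5180 - 10050))) = √(-4498 + (-10734 - 1/(-52061077/5180))) = √(-4498 + (-10734 - 1*(-5180/52061077))) = √(-4498 + (-10734 + 5180/52061077)) = √(-4498 - 558823595338/52061077) = √(-792994319684/52061077) = 2*I*√10321034584407834917/52061077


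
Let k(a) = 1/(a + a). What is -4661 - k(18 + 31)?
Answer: -456779/98 ≈ -4661.0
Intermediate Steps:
k(a) = 1/(2*a)
-4661 - k(18 + 31) = -4661 - 1/(2*(18 + 31)) = -4661 - 1/(2*49) = -4661 - 1*1/98 = -4661 - 1/98 = -456779/98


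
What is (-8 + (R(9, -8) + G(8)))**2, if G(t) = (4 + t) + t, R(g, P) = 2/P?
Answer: 2209/16 ≈ 138.06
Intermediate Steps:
G(t) = 4 + 2*t
(-8 + (R(9, -8) + G(8)))**2 = (-8 + (2/(-8) + (4 + 2*8)))**2 = (-8 + (2*(-1/8) + (4 + 16)))**2 = (-8 + (-1/4 + 20))**2 = (-8 + 79/4)**2 = (47/4)**2 = 2209/16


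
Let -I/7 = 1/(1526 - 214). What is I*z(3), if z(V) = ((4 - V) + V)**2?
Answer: -7/82 ≈ -0.085366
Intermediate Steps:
I = -7/1312 (I = -7/(1526 - 214) = -7/1312 ≈ -0.0053354)
z(V) = 16 (z(V) = 4**2 = 16)
I*z(3) = -7/1312*16 = -7/82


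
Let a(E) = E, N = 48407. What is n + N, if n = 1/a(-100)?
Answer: 4840699/100 ≈ 48407.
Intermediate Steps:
n = -1/100 (n = 1/(-100) = -1/100 ≈ -0.010000)
n + N = -1/100 + 48407 = 4840699/100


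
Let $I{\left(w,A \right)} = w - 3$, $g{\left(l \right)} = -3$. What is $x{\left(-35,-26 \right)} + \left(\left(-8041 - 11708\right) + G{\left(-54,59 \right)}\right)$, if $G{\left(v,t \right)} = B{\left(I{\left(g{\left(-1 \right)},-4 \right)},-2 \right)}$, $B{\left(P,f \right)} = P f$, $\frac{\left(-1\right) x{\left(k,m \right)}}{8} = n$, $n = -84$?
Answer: $-19065$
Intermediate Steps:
$x{\left(k,m \right)} = 672$ ($x{\left(k,m \right)} = \left(-8\right) \left(-84\right) = 672$)
$I{\left(w,A \right)} = -3 + w$ ($I{\left(w,A \right)} = w - 3 = -3 + w$)
$G{\left(v,t \right)} = 12$ ($G{\left(v,t \right)} = \left(-3 - 3\right) \left(-2\right) = \left(-6\right) \left(-2\right) = 12$)
$x{\left(-35,-26 \right)} + \left(\left(-8041 - 11708\right) + G{\left(-54,59 \right)}\right) = 672 + \left(\left(-8041 - 11708\right) + 12\right) = 672 + \left(-19749 + 12\right) = 672 - 19737 = -19065$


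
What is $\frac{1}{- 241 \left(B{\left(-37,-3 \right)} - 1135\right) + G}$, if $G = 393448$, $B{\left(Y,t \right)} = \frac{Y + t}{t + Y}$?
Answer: $\frac{1}{666742} \approx 1.4998 \cdot 10^{-6}$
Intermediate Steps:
$B{\left(Y,t \right)} = 1$ ($B{\left(Y,t \right)} = \frac{Y + t}{Y + t} = 1$)
$\frac{1}{- 241 \left(B{\left(-37,-3 \right)} - 1135\right) + G} = \frac{1}{- 241 \left(1 - 1135\right) + 393448} = \frac{1}{\left(-241\right) \left(-1134\right) + 393448} = \frac{1}{273294 + 393448} = \frac{1}{666742}$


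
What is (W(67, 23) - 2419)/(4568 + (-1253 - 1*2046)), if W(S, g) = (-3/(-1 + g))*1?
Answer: -53221/27918 ≈ -1.9063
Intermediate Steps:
W(S, g) = -3/(-1 + g) (W(S, g) = -3/(-1 + g)*1 = -3/(-1 + g))
(W(67, 23) - 2419)/(4568 + (-1253 - 1*2046)) = (-3/(-1 + 23) - 2419)/(4568 + (-1253 - 1*2046)) = (-3/22 - 2419)/(4568 + (-1253 - 2046)) = (-3*1/22 - 2419)/(4568 - 3299) = (-3/22 - 2419)/1269 = -53221/22*1/1269 = -53221/27918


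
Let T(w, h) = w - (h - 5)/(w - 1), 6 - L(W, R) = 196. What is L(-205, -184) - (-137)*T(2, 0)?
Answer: 769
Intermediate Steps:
L(W, R) = -190 (L(W, R) = 6 - 1*196 = 6 - 196 = -190)
T(w, h) = w - (-5 + h)/(-1 + w)
L(-205, -184) - (-137)*T(2, 0) = -190 - (-137)*(5 + 2**2 - 1*0 - 1*2)/(-1 + 2) = -190 - (-137)*(5 + 4 + 0 - 2)/1 = -190 - (-137)*1*7 = -190 - (-137)*7 = -190 - 1*(-959) = -190 + 959 = 769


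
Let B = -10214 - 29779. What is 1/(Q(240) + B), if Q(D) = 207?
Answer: -1/39786 ≈ -2.5134e-5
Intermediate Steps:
B = -39993
1/(Q(240) + B) = 1/(207 - 39993) = 1/(-39786) = -1/39786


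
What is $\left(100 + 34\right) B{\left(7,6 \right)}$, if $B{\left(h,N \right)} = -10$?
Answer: $-1340$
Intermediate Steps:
$\left(100 + 34\right) B{\left(7,6 \right)} = \left(100 + 34\right) \left(-10\right) = 134 \left(-10\right) = -1340$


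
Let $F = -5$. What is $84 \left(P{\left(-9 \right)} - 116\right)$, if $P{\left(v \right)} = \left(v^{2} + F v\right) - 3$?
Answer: $588$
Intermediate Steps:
$P{\left(v \right)} = -3 + v^{2} - 5 v$ ($P{\left(v \right)} = \left(v^{2} - 5 v\right) - 3 = -3 + v^{2} - 5 v$)
$84 \left(P{\left(-9 \right)} - 116\right) = 84 \left(\left(-3 + \left(-9\right)^{2} - -45\right) - 116\right) = 84 \left(\left(-3 + 81 + 45\right) - 116\right) = 84 \left(123 - 116\right) = 84 \cdot 7 = 588$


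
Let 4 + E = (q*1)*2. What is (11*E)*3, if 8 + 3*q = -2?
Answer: -352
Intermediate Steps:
q = -10/3 (q = -8/3 + (1/3)*(-2) = -8/3 - 2/3 = -10/3 ≈ -3.3333)
E = -32/3 (E = -4 - 10/3*1*2 = -4 - 10/3*2 = -4 - 20/3 = -32/3 ≈ -10.667)
(11*E)*3 = (11*(-32/3))*3 = -352/3*3 = -352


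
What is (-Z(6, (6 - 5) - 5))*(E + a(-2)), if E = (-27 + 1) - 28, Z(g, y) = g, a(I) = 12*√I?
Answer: 324 - 72*I*√2 ≈ 324.0 - 101.82*I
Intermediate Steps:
E = -54 (E = -26 - 28 = -54)
(-Z(6, (6 - 5) - 5))*(E + a(-2)) = (-1*6)*(-54 + 12*√(-2)) = -6*(-54 + 12*(I*√2)) = -6*(-54 + 12*I*√2) = 324 - 72*I*√2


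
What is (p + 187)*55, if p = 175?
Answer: 19910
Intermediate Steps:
(p + 187)*55 = (175 + 187)*55 = 362*55 = 19910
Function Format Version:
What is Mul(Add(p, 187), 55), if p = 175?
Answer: 19910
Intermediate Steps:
Mul(Add(p, 187), 55) = Mul(Add(175, 187), 55) = Mul(362, 55) = 19910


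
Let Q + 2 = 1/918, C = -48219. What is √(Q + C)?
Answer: I*√4515221454/306 ≈ 219.59*I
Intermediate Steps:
Q = -1835/918 (Q = -2 + 1/918 = -1835/918 ≈ -1.9989)
√(Q + C) = √(-1835/918 - 48219) = √(-44266877/918) = I*√4515221454/306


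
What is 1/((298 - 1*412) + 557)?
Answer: 1/443 ≈ 0.0022573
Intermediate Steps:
1/((298 - 1*412) + 557) = 1/((298 - 412) + 557) = 1/(-114 + 557) = 1/443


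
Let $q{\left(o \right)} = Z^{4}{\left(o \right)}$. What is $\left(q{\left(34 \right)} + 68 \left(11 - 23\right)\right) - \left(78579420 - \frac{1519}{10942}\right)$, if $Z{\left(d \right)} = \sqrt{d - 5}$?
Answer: $- \frac{859815738571}{10942} \approx -7.8579 \cdot 10^{7}$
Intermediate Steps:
$Z{\left(d \right)} = \sqrt{-5 + d}$
$q{\left(o \right)} = \left(-5 + o\right)^{2}$ ($q{\left(o \right)} = \left(\sqrt{-5 + o}\right)^{4} = \left(-5 + o\right)^{2}$)
$\left(q{\left(34 \right)} + 68 \left(11 - 23\right)\right) - \left(78579420 - \frac{1519}{10942}\right) = \left(\left(-5 + 34\right)^{2} + 68 \left(11 - 23\right)\right) - \left(78579420 - \frac{1519}{10942}\right) = \left(29^{2} + 68 \left(-12\right)\right) - \left(- \frac{1519}{10942} + 7719 \frac{1}{\frac{1}{10180}}\right) = \left(841 - 816\right) + \left(\frac{1519}{10942} - 78579420\right) = 25 + \left(\frac{1519}{10942} - 78579420\right) = 25 - \frac{859816012121}{10942} = - \frac{859815738571}{10942}$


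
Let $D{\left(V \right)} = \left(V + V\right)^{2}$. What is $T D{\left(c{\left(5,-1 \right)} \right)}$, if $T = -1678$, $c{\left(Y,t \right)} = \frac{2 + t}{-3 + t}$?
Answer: $- \frac{839}{2} \approx -419.5$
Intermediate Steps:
$c{\left(Y,t \right)} = \frac{2 + t}{-3 + t}$
$D{\left(V \right)} = 4 V^{2}$ ($D{\left(V \right)} = \left(2 V\right)^{2} = 4 V^{2}$)
$T D{\left(c{\left(5,-1 \right)} \right)} = - 1678 \cdot 4 \left(\frac{2 - 1}{-3 - 1}\right)^{2} = - 1678 \cdot 4 \left(\frac{1}{-4} \cdot 1\right)^{2} = - 1678 \cdot 4 \left(\left(- \frac{1}{4}\right) 1\right)^{2} = - 1678 \cdot 4 \left(- \frac{1}{4}\right)^{2} = - 1678 \cdot 4 \cdot \frac{1}{16} = \left(-1678\right) \frac{1}{4} = - \frac{839}{2}$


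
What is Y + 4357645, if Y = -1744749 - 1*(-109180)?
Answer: 2722076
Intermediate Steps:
Y = -1635569 (Y = -1744749 + 109180 = -1635569)
Y + 4357645 = -1635569 + 4357645 = 2722076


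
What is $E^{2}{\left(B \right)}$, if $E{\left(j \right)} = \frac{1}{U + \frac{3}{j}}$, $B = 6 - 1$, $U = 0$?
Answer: $\frac{25}{9} \approx 2.7778$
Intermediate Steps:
$B = 5$ ($B = 6 - 1 = 5$)
$E{\left(j \right)} = \frac{j}{3}$ ($E{\left(j \right)} = \frac{1}{0 + \frac{3}{j}} = \frac{1}{3 \frac{1}{j}} = \frac{j}{3}$)
$E^{2}{\left(B \right)} = \left(\frac{1}{3} \cdot 5\right)^{2} = \left(\frac{5}{3}\right)^{2} = \frac{25}{9}$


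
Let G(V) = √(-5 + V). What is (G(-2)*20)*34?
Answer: 680*I*√7 ≈ 1799.1*I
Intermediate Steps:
(G(-2)*20)*34 = (√(-5 - 2)*20)*34 = (√(-7)*20)*34 = ((I*√7)*20)*34 = (20*I*√7)*34 = 680*I*√7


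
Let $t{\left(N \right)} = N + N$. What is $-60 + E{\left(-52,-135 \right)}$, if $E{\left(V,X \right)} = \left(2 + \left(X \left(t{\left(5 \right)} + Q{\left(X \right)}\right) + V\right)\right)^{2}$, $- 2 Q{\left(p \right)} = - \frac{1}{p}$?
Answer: $\frac{7834161}{4} \approx 1.9585 \cdot 10^{6}$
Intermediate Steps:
$Q{\left(p \right)} = \frac{1}{2 p}$ ($Q{\left(p \right)} = - \frac{\left(-1\right) \frac{1}{p}}{2} = \frac{1}{2 p}$)
$t{\left(N \right)} = 2 N$
$E{\left(V,X \right)} = \left(2 + V + X \left(10 + \frac{1}{2 X}\right)\right)^{2}$ ($E{\left(V,X \right)} = \left(2 + \left(X \left(2 \cdot 5 + \frac{1}{2 X}\right) + V\right)\right)^{2} = \left(2 + \left(X \left(10 + \frac{1}{2 X}\right) + V\right)\right)^{2} = \left(2 + \left(V + X \left(10 + \frac{1}{2 X}\right)\right)\right)^{2} = \left(2 + V + X \left(10 + \frac{1}{2 X}\right)\right)^{2}$)
$-60 + E{\left(-52,-135 \right)} = -60 + \frac{\left(5 + 2 \left(-52\right) + 20 \left(-135\right)\right)^{2}}{4} = -60 + \frac{\left(5 - 104 - 2700\right)^{2}}{4} = -60 + \frac{\left(-2799\right)^{2}}{4} = -60 + \frac{1}{4} \cdot 7834401 = -60 + \frac{7834401}{4} = \frac{7834161}{4}$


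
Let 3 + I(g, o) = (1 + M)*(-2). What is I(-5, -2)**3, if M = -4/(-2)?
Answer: -729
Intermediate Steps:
M = 2 (M = -4*(-1/2) = 2)
I(g, o) = -9 (I(g, o) = -3 + (1 + 2)*(-2) = -3 + 3*(-2) = -3 - 6 = -9)
I(-5, -2)**3 = (-9)**3 = -729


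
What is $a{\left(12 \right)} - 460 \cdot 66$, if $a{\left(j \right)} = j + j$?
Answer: $-30336$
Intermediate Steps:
$a{\left(j \right)} = 2 j$
$a{\left(12 \right)} - 460 \cdot 66 = 2 \cdot 12 - 460 \cdot 66 = 24 - 30360 = -30336$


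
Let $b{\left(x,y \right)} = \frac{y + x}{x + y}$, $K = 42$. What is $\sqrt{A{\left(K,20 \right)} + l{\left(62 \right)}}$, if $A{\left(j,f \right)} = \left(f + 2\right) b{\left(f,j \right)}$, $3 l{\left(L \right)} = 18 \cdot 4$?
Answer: $\sqrt{46} \approx 6.7823$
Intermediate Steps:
$l{\left(L \right)} = 24$ ($l{\left(L \right)} = \frac{18 \cdot 4}{3} = \frac{1}{3} \cdot 72 = 24$)
$b{\left(x,y \right)} = 1$ ($b{\left(x,y \right)} = \frac{x + y}{x + y} = 1$)
$A{\left(j,f \right)} = 2 + f$ ($A{\left(j,f \right)} = \left(f + 2\right) 1 = \left(2 + f\right) 1 = 2 + f$)
$\sqrt{A{\left(K,20 \right)} + l{\left(62 \right)}} = \sqrt{\left(2 + 20\right) + 24} = \sqrt{22 + 24} = \sqrt{46}$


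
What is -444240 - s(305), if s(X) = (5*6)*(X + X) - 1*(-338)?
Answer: -462878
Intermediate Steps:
s(X) = 338 + 60*X (s(X) = 30*(2*X) + 338 = 60*X + 338 = 338 + 60*X)
-444240 - s(305) = -444240 - (338 + 60*305) = -444240 - (338 + 18300) = -444240 - 1*18638 = -444240 - 18638 = -462878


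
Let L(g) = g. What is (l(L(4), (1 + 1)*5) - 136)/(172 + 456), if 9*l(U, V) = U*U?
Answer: -302/1413 ≈ -0.21373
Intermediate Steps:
l(U, V) = U²/9 (l(U, V) = (U*U)/9 = U²/9)
(l(L(4), (1 + 1)*5) - 136)/(172 + 456) = ((⅑)*4² - 136)/(172 + 456) = ((⅑)*16 - 136)/628 = (16/9 - 136)*(1/628) = -1208/9*1/628 = -302/1413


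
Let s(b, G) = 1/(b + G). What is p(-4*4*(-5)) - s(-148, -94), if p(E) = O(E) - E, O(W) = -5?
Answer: -20569/242 ≈ -84.996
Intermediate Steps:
s(b, G) = 1/(G + b)
p(E) = -5 - E
p(-4*4*(-5)) - s(-148, -94) = (-5 - (-4*4)*(-5)) - 1/(-94 - 148) = (-5 - (-16)*(-5)) - 1/(-242) = (-5 - 1*80) - 1*(-1/242) = (-5 - 80) + 1/242 = -85 + 1/242 = -20569/242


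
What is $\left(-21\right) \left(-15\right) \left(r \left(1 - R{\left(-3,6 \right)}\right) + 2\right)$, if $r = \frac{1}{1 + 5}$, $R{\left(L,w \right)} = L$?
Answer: $840$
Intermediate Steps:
$r = \frac{1}{6} \approx 0.16667$
$\left(-21\right) \left(-15\right) \left(r \left(1 - R{\left(-3,6 \right)}\right) + 2\right) = \left(-21\right) \left(-15\right) \left(\frac{1 - -3}{6} + 2\right) = 315 \left(\frac{1 + 3}{6} + 2\right) = 315 \left(\frac{1}{6} \cdot 4 + 2\right) = 315 \left(\frac{2}{3} + 2\right) = 315 \cdot \frac{8}{3} = 840$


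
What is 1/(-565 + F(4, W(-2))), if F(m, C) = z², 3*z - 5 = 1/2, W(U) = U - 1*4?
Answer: -36/20219 ≈ -0.0017805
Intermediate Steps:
W(U) = -4 + U (W(U) = U - 4 = -4 + U)
z = 11/6 (z = 5/3 + (⅓)/2 = 5/3 + (⅓)*(½) = 5/3 + ⅙ = 11/6 ≈ 1.8333)
F(m, C) = 121/36 (F(m, C) = (11/6)² = 121/36)
1/(-565 + F(4, W(-2))) = 1/(-565 + 121/36) = 1/(-20219/36) = -36/20219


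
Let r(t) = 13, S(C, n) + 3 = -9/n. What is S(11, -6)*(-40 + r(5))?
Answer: 81/2 ≈ 40.500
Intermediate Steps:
S(C, n) = -3 - 9/n
S(11, -6)*(-40 + r(5)) = (-3 - 9/(-6))*(-40 + 13) = (-3 - 9*(-⅙))*(-27) = (-3 + 3/2)*(-27) = -3/2*(-27) = 81/2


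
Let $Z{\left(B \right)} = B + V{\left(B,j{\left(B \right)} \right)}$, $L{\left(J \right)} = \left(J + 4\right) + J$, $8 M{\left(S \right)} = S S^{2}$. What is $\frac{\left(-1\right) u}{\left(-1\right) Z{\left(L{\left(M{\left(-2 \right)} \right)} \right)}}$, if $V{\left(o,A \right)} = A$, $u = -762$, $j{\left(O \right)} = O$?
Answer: $- \frac{381}{2} \approx -190.5$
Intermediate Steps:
$M{\left(S \right)} = \frac{S^{3}}{8}$ ($M{\left(S \right)} = \frac{S S^{2}}{8} = \frac{S^{3}}{8}$)
$L{\left(J \right)} = 4 + 2 J$ ($L{\left(J \right)} = \left(4 + J\right) + J = 4 + 2 J$)
$Z{\left(B \right)} = 2 B$ ($Z{\left(B \right)} = B + B = 2 B$)
$\frac{\left(-1\right) u}{\left(-1\right) Z{\left(L{\left(M{\left(-2 \right)} \right)} \right)}} = \frac{\left(-1\right) \left(-762\right)}{\left(-1\right) 2 \left(4 + 2 \frac{\left(-2\right)^{3}}{8}\right)} = \frac{762}{\left(-1\right) 2 \left(4 + 2 \cdot \frac{1}{8} \left(-8\right)\right)} = \frac{762}{\left(-1\right) 2 \left(4 + 2 \left(-1\right)\right)} = \frac{762}{\left(-1\right) 2 \left(4 - 2\right)} = \frac{762}{\left(-1\right) 2 \cdot 2} = \frac{762}{\left(-1\right) 4} = \frac{762}{-4} = 762 \left(- \frac{1}{4}\right) = - \frac{381}{2}$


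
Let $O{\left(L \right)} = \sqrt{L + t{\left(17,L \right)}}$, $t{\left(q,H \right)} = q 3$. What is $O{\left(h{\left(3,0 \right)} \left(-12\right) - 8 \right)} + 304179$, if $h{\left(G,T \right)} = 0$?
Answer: $304179 + \sqrt{43} \approx 3.0419 \cdot 10^{5}$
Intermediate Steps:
$t{\left(q,H \right)} = 3 q$
$O{\left(L \right)} = \sqrt{51 + L}$ ($O{\left(L \right)} = \sqrt{L + 3 \cdot 17} = \sqrt{L + 51} = \sqrt{51 + L}$)
$O{\left(h{\left(3,0 \right)} \left(-12\right) - 8 \right)} + 304179 = \sqrt{51 + \left(0 \left(-12\right) - 8\right)} + 304179 = \sqrt{51 + \left(0 - 8\right)} + 304179 = \sqrt{51 - 8} + 304179 = \sqrt{43} + 304179 = 304179 + \sqrt{43}$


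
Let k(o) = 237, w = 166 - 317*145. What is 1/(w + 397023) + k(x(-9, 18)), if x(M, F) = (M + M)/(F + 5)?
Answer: 83240089/351224 ≈ 237.00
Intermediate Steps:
x(M, F) = 2*M/(5 + F) (x(M, F) = (2*M)/(5 + F) = 2*M/(5 + F))
w = -45799 (w = 166 - 45965 = -45799)
1/(w + 397023) + k(x(-9, 18)) = 1/(-45799 + 397023) + 237 = 1/351224 + 237 = 83240089/351224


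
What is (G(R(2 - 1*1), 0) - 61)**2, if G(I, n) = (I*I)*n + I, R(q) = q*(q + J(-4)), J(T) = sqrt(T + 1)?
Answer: (60 - I*sqrt(3))**2 ≈ 3597.0 - 207.85*I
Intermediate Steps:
J(T) = sqrt(1 + T)
R(q) = q*(q + I*sqrt(3)) (R(q) = q*(q + sqrt(1 - 4)) = q*(q + sqrt(-3)) = q*(q + I*sqrt(3)))
G(I, n) = I + n*I**2 (G(I, n) = I**2*n + I = n*I**2 + I = I + n*I**2)
(G(R(2 - 1*1), 0) - 61)**2 = (((2 - 1*1)*((2 - 1*1) + I*sqrt(3)))*(1 + ((2 - 1*1)*((2 - 1*1) + I*sqrt(3)))*0) - 61)**2 = (((2 - 1)*((2 - 1) + I*sqrt(3)))*(1 + ((2 - 1)*((2 - 1) + I*sqrt(3)))*0) - 61)**2 = ((1*(1 + I*sqrt(3)))*(1 + (1*(1 + I*sqrt(3)))*0) - 61)**2 = ((1 + I*sqrt(3))*(1 + (1 + I*sqrt(3))*0) - 61)**2 = ((1 + I*sqrt(3))*(1 + 0) - 61)**2 = ((1 + I*sqrt(3))*1 - 61)**2 = ((1 + I*sqrt(3)) - 61)**2 = (-60 + I*sqrt(3))**2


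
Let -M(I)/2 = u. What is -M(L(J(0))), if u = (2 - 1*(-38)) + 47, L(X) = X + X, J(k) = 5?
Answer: 174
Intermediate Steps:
L(X) = 2*X
u = 87 (u = (2 + 38) + 47 = 40 + 47 = 87)
M(I) = -174 (M(I) = -2*87 = -174)
-M(L(J(0))) = -1*(-174) = 174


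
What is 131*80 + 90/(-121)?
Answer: 1267990/121 ≈ 10479.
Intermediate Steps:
131*80 + 90/(-121) = 10480 + 90*(-1/121) = 10480 - 90/121 = 1267990/121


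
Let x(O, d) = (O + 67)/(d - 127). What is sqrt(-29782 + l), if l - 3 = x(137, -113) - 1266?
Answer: I*sqrt(3104585)/10 ≈ 176.2*I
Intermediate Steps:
x(O, d) = (67 + O)/(-127 + d)
l = -25277/20 (l = 3 + ((67 + 137)/(-127 - 113) - 1266) = 3 + (204/(-240) - 1266) = 3 + (-1/240*204 - 1266) = 3 + (-17/20 - 1266) = 3 - 25337/20 = -25277/20 ≈ -1263.8)
sqrt(-29782 + l) = sqrt(-29782 - 25277/20) = sqrt(-620917/20) = I*sqrt(3104585)/10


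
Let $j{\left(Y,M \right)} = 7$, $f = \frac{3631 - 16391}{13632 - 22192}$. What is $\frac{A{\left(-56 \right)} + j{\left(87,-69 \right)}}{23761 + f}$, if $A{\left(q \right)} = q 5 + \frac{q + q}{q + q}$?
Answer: $- \frac{58208}{5085173} \approx -0.011447$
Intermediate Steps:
$f = \frac{319}{214}$ ($f = - \frac{12760}{-8560} = \left(-12760\right) \left(- \frac{1}{8560}\right) = \frac{319}{214} \approx 1.4907$)
$A{\left(q \right)} = 1 + 5 q$ ($A{\left(q \right)} = 5 q + \frac{2 q}{2 q} = 5 q + 2 q \frac{1}{2 q} = 5 q + 1 = 1 + 5 q$)
$\frac{A{\left(-56 \right)} + j{\left(87,-69 \right)}}{23761 + f} = \frac{\left(1 + 5 \left(-56\right)\right) + 7}{23761 + \frac{319}{214}} = \frac{\left(1 - 280\right) + 7}{\frac{5085173}{214}} = \left(-279 + 7\right) \frac{214}{5085173} = \left(-272\right) \frac{214}{5085173} = - \frac{58208}{5085173}$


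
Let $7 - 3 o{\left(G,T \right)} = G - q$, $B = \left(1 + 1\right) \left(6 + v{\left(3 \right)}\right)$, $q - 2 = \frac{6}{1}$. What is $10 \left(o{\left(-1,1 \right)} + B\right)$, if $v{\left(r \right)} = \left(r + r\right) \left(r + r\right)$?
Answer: $\frac{2680}{3} \approx 893.33$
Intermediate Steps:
$v{\left(r \right)} = 4 r^{2}$ ($v{\left(r \right)} = 2 r 2 r = 4 r^{2}$)
$q = 8$ ($q = 2 + \frac{6}{1} = 2 + 6 \cdot 1 = 2 + 6 = 8$)
$B = 84$ ($B = \left(1 + 1\right) \left(6 + 4 \cdot 3^{2}\right) = 2 \left(6 + 4 \cdot 9\right) = 2 \left(6 + 36\right) = 2 \cdot 42 = 84$)
$o{\left(G,T \right)} = 5 - \frac{G}{3}$ ($o{\left(G,T \right)} = \frac{7}{3} - \frac{G - 8}{3} = \frac{7}{3} - \frac{-8 + G}{3} = \frac{7}{3} - \left(- \frac{8}{3} + \frac{G}{3}\right) = 5 - \frac{G}{3}$)
$10 \left(o{\left(-1,1 \right)} + B\right) = 10 \left(\left(5 - - \frac{1}{3}\right) + 84\right) = 10 \left(\left(5 + \frac{1}{3}\right) + 84\right) = 10 \left(\frac{16}{3} + 84\right) = 10 \cdot \frac{268}{3} = \frac{2680}{3}$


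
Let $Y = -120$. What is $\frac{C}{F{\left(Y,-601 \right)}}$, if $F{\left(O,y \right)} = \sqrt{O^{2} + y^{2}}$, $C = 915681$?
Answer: $\frac{915681 \sqrt{375601}}{375601} \approx 1494.1$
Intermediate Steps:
$\frac{C}{F{\left(Y,-601 \right)}} = \frac{915681}{\sqrt{\left(-120\right)^{2} + \left(-601\right)^{2}}} = \frac{915681}{\sqrt{14400 + 361201}} = \frac{915681}{\sqrt{375601}} = 915681 \frac{\sqrt{375601}}{375601} = \frac{915681 \sqrt{375601}}{375601}$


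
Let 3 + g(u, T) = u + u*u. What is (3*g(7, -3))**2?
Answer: 25281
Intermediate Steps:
g(u, T) = -3 + u + u**2 (g(u, T) = -3 + (u + u*u) = -3 + (u + u**2) = -3 + u + u**2)
(3*g(7, -3))**2 = (3*(-3 + 7 + 7**2))**2 = (3*(-3 + 7 + 49))**2 = (3*53)**2 = 159**2 = 25281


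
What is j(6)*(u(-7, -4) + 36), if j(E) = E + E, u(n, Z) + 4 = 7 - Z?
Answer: 516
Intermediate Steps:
u(n, Z) = 3 - Z (u(n, Z) = -4 + (7 - Z) = 3 - Z)
j(E) = 2*E
j(6)*(u(-7, -4) + 36) = (2*6)*((3 - 1*(-4)) + 36) = 12*((3 + 4) + 36) = 12*(7 + 36) = 12*43 = 516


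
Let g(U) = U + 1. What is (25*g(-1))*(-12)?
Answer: 0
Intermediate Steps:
g(U) = 1 + U
(25*g(-1))*(-12) = (25*(1 - 1))*(-12) = (25*0)*(-12) = 0*(-12) = 0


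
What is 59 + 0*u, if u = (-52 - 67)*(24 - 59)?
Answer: 59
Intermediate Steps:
u = 4165 (u = -119*(-35) = 4165)
59 + 0*u = 59 + 0*4165 = 59 + 0 = 59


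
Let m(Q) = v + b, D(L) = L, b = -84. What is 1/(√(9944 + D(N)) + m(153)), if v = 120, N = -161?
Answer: -4/943 + √1087/2829 ≈ 0.0074124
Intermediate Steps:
m(Q) = 36 (m(Q) = 120 - 84 = 36)
1/(√(9944 + D(N)) + m(153)) = 1/(√(9944 - 161) + 36) = 1/(√9783 + 36) = 1/(3*√1087 + 36) = 1/(36 + 3*√1087)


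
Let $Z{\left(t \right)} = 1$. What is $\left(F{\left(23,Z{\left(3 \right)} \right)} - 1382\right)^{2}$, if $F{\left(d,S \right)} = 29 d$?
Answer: $511225$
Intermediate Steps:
$\left(F{\left(23,Z{\left(3 \right)} \right)} - 1382\right)^{2} = \left(29 \cdot 23 - 1382\right)^{2} = \left(667 - 1382\right)^{2} = \left(-715\right)^{2} = 511225$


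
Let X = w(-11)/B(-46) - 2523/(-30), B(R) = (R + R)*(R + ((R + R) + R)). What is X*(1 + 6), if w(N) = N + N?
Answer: 24913399/42320 ≈ 588.69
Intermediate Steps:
w(N) = 2*N
B(R) = 8*R² (B(R) = (2*R)*(R + (2*R + R)) = (2*R)*(R + 3*R) = (2*R)*(4*R) = 8*R²)
X = 3559057/42320 (X = (2*(-11))/((8*(-46)²)) - 2523/(-30) = -22/(8*2116) - 2523*(-1/30) = -22/16928 + 841/10 = -22*1/16928 + 841/10 = -11/8464 + 841/10 = 3559057/42320 ≈ 84.099)
X*(1 + 6) = 3559057*(1 + 6)/42320 = (3559057/42320)*7 = 24913399/42320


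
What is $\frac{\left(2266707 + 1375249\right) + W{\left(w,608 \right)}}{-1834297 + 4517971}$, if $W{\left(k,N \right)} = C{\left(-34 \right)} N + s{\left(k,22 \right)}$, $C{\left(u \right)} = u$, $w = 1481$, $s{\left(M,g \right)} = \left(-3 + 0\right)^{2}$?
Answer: $\frac{3621293}{2683674} \approx 1.3494$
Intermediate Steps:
$s{\left(M,g \right)} = 9$ ($s{\left(M,g \right)} = \left(-3\right)^{2} = 9$)
$W{\left(k,N \right)} = 9 - 34 N$ ($W{\left(k,N \right)} = - 34 N + 9 = 9 - 34 N$)
$\frac{\left(2266707 + 1375249\right) + W{\left(w,608 \right)}}{-1834297 + 4517971} = \frac{\left(2266707 + 1375249\right) + \left(9 - 20672\right)}{-1834297 + 4517971} = \frac{3641956 + \left(9 - 20672\right)}{2683674} = \left(3641956 - 20663\right) \frac{1}{2683674} = 3621293 \cdot \frac{1}{2683674} = \frac{3621293}{2683674}$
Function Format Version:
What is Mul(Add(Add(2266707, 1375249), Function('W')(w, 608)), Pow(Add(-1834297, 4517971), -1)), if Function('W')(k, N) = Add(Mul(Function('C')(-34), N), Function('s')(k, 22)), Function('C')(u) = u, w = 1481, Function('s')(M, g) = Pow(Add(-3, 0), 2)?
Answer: Rational(3621293, 2683674) ≈ 1.3494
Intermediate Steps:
Function('s')(M, g) = 9 (Function('s')(M, g) = Pow(-3, 2) = 9)
Function('W')(k, N) = Add(9, Mul(-34, N)) (Function('W')(k, N) = Add(Mul(-34, N), 9) = Add(9, Mul(-34, N)))
Mul(Add(Add(2266707, 1375249), Function('W')(w, 608)), Pow(Add(-1834297, 4517971), -1)) = Mul(Add(Add(2266707, 1375249), Add(9, Mul(-34, 608))), Pow(Add(-1834297, 4517971), -1)) = Mul(Add(3641956, Add(9, -20672)), Pow(2683674, -1)) = Mul(Add(3641956, -20663), Rational(1, 2683674)) = Mul(3621293, Rational(1, 2683674)) = Rational(3621293, 2683674)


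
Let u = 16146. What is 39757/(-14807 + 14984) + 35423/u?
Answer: 216062131/952614 ≈ 226.81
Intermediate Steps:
39757/(-14807 + 14984) + 35423/u = 39757/(-14807 + 14984) + 35423/16146 = 39757/177 + 35423*(1/16146) = 39757*(1/177) + 35423/16146 = 39757/177 + 35423/16146 = 216062131/952614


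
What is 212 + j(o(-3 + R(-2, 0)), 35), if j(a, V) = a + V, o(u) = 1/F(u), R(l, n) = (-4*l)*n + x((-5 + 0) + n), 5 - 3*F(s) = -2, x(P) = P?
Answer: 1732/7 ≈ 247.43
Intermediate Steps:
F(s) = 7/3 (F(s) = 5/3 - 1/3*(-2) = 5/3 + 2/3 = 7/3)
R(l, n) = -5 + n - 4*l*n (R(l, n) = (-4*l)*n + ((-5 + 0) + n) = -4*l*n + (-5 + n) = -5 + n - 4*l*n)
o(u) = 3/7 (o(u) = 1/(7/3) = 3/7)
j(a, V) = V + a
212 + j(o(-3 + R(-2, 0)), 35) = 212 + (35 + 3/7) = 212 + 248/7 = 1732/7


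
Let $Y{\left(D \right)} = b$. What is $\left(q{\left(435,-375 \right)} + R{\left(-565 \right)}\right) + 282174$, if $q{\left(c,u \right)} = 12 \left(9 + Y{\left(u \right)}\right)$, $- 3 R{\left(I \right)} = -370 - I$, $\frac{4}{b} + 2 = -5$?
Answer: $\frac{1975471}{7} \approx 2.8221 \cdot 10^{5}$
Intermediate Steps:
$b = - \frac{4}{7}$ ($b = \frac{4}{-2 - 5} = \frac{4}{-7} = 4 \left(- \frac{1}{7}\right) = - \frac{4}{7} \approx -0.57143$)
$Y{\left(D \right)} = - \frac{4}{7}$
$R{\left(I \right)} = \frac{370}{3} + \frac{I}{3}$ ($R{\left(I \right)} = - \frac{-370 - I}{3} = \frac{370}{3} + \frac{I}{3}$)
$q{\left(c,u \right)} = \frac{708}{7}$ ($q{\left(c,u \right)} = 12 \left(9 - \frac{4}{7}\right) = 12 \cdot \frac{59}{7} = \frac{708}{7}$)
$\left(q{\left(435,-375 \right)} + R{\left(-565 \right)}\right) + 282174 = \left(\frac{708}{7} + \left(\frac{370}{3} + \frac{1}{3} \left(-565\right)\right)\right) + 282174 = \left(\frac{708}{7} + \left(\frac{370}{3} - \frac{565}{3}\right)\right) + 282174 = \left(\frac{708}{7} - 65\right) + 282174 = \frac{253}{7} + 282174 = \frac{1975471}{7}$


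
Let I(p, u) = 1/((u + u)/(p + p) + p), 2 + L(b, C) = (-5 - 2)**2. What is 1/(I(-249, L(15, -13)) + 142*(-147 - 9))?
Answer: -62048/1374487545 ≈ -4.5143e-5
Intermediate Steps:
L(b, C) = 47 (L(b, C) = -2 + (-5 - 2)**2 = -2 + (-7)**2 = -2 + 49 = 47)
I(p, u) = 1/(p + u/p) (I(p, u) = 1/((2*u)/((2*p)) + p) = 1/((2*u)*(1/(2*p)) + p) = 1/(u/p + p) = 1/(p + u/p))
1/(I(-249, L(15, -13)) + 142*(-147 - 9)) = 1/(-249/(47 + (-249)**2) + 142*(-147 - 9)) = 1/(-249/(47 + 62001) + 142*(-156)) = 1/(-249/62048 - 22152) = 1/(-1374487545/62048) = -62048/1374487545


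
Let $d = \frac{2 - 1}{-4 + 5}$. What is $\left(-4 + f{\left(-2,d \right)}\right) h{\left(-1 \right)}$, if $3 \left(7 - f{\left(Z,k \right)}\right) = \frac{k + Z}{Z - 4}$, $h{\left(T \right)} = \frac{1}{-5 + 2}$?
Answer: $- \frac{53}{54} \approx -0.98148$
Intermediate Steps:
$h{\left(T \right)} = - \frac{1}{3}$ ($h{\left(T \right)} = \frac{1}{-3} = - \frac{1}{3}$)
$d = 1$ ($d = 1 \cdot 1^{-1} = 1 \cdot 1 = 1$)
$f{\left(Z,k \right)} = 7 - \frac{Z + k}{3 \left(-4 + Z\right)}$ ($f{\left(Z,k \right)} = 7 - \frac{\left(k + Z\right) \frac{1}{Z - 4}}{3} = 7 - \frac{\left(Z + k\right) \frac{1}{-4 + Z}}{3} = 7 - \frac{\frac{1}{-4 + Z} \left(Z + k\right)}{3} = 7 - \frac{Z + k}{3 \left(-4 + Z\right)}$)
$\left(-4 + f{\left(-2,d \right)}\right) h{\left(-1 \right)} = \left(-4 + \frac{-84 - 1 + 20 \left(-2\right)}{3 \left(-4 - 2\right)}\right) \left(- \frac{1}{3}\right) = \left(-4 + \frac{-84 - 1 - 40}{3 \left(-6\right)}\right) \left(- \frac{1}{3}\right) = \left(-4 + \frac{1}{3} \left(- \frac{1}{6}\right) \left(-125\right)\right) \left(- \frac{1}{3}\right) = \left(-4 + \frac{125}{18}\right) \left(- \frac{1}{3}\right) = \frac{53}{18} \left(- \frac{1}{3}\right) = - \frac{53}{54}$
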